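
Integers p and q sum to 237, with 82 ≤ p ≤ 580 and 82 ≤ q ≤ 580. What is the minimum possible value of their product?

For a fixed sum, pq is smallest when p and q are as far apart as possible.
At the endpoint p = 82, q = 237 − 82 = 155, so pq = 82 × 155 = 12710.

12710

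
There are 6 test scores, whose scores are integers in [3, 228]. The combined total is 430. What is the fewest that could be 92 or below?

2

Let j be the number exceeding 92. Then the total is ≥ 93·j + 3·(6 − j) = 18 + 90j.
So 90j ≤ 412 and j ≤ 4; hence at least 6 − 4 = 2 are ≤ 92.
Exactly 2 works: 2 values at 3 and 4 at 93 total 378; raise one of the low values by 52 (still ≤ 92) to hit 430.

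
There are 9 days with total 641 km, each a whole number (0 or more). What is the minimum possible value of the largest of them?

72

The average is 641/9 > 71, so not all 9 can be 71 or less; the largest is ≥ 72.
Achievable: 2 of them at 72 and 7 at 71 total 641.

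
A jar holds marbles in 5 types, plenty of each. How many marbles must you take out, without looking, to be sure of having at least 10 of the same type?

46

In the worst case you draw 9 of each of the 5 types: 5 × 9 = 45.
One more forces 10 of some type, so 45 + 1 = 46.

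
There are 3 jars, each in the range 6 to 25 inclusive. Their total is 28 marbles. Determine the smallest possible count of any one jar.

Minimizing one value means maximizing the remaining 2.
The other 2 can take up 2 × 25 = 50 ≥ 28 − 6, so one jar can sit at its floor of 6.
Achievable: one at 6 and the other 2 totalling 22, which fits since 2 × 6 ≤ 22 ≤ 2 × 25.

6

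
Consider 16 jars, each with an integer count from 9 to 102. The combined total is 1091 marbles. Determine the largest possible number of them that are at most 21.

6

Each value at 21 or below falls at least 102 − 21 = 81 short of the ceiling 102.
The ceiling total is 16 × 102 = 1632, and we need 1091, so at most ⌊(1632 − 1091)/81⌋ = 6 can be that low.
k = 6 is achieved by 6 values at 21 and 10 at 102, total 1146; lower one of the 102's by 55 (still > 21) to reach 1091.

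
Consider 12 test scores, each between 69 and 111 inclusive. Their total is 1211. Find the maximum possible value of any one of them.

Maximizing one value means minimizing the remaining 11.
The other 11 contribute at least 11 × 69 = 759, leaving at most 1211 − 759 = 452.
But each score is capped at 111, so the maximum is 111.
Achievable: one at 111 and the other 11 totalling 1100, which fits since 11 × 69 ≤ 1100 ≤ 11 × 111.

111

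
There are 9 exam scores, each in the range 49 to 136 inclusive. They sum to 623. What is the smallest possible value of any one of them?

To make one score as small as possible, make the other 8 as large as possible.
The other 8 can take up 8 × 136 = 1088 ≥ 623 − 49, so one score can sit at its floor of 49.
Achievable: one at 49 and the other 8 totalling 574, which fits since 8 × 49 ≤ 574 ≤ 8 × 136.

49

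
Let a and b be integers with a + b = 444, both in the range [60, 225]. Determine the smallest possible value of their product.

49275

For a fixed sum, ab is smallest when a and b are as far apart as possible.
The extreme feasible split is a = 219, b = 225, giving ab = 49275.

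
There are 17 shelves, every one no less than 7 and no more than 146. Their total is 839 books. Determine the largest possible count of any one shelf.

Maximizing one value means minimizing the remaining 16.
The other 16 contribute at least 16 × 7 = 112, leaving at most 839 − 112 = 727.
But each shelf is capped at 146, so the maximum is 146.
Achievable: one at 146 and the other 16 totalling 693, which fits since 16 × 7 ≤ 693 ≤ 16 × 146.

146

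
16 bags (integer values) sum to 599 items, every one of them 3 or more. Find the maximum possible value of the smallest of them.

The 16 values sum to 599, so their minimum is at most ⌊599/16⌋ = 37.
Taking 9 copies of 37 and 7 copies of 38 gives exactly 599, so 37 is attained.

37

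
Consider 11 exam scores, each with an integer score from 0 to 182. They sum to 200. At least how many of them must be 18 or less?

1

Each value above 18 is at least 19, contributing at least 19 − 0 = 19 above the floor 0.
The sum exceeds the floor total 0 by 200, so at most ⌊200/19⌋ = 10 exceed 18, and at least 1 are ≤ 18.
Exactly 1 works: 1 value at 0 and 10 at 19 total 190; raise one of the low values by 10 (still ≤ 18) to hit 200.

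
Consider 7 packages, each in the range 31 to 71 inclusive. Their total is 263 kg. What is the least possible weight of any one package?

31

Minimizing one value means maximizing the remaining 6.
The other 6 can take up 6 × 71 = 426 ≥ 263 − 31, so one package can sit at its floor of 31.
Achievable: one at 31 and the other 6 totalling 232, which fits since 6 × 31 ≤ 232 ≤ 6 × 71.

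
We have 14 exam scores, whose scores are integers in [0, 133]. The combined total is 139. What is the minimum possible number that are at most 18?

7

If only k of them are at most 18, the other 14 − k are at least 19, so the total is at least (14 − k)·19 + k·0.
This is ≤ 139, so (14 − k)·19 + 0k ≤ 139, which gives k ≥ 7.
Exactly 7 works: 7 values at 0 and 7 at 19 total 133; raise one of the low values by 6 (still ≤ 18) to hit 139.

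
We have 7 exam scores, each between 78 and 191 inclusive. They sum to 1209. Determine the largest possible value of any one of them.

191

To make one score as large as possible, make the other 6 as small as possible.
The other 6 contribute at least 6 × 78 = 468, leaving at most 1209 − 468 = 741.
But each score is capped at 191, so the maximum is 191.
Achievable: one at 191 and the other 6 totalling 1018, which fits since 6 × 78 ≤ 1018 ≤ 6 × 191.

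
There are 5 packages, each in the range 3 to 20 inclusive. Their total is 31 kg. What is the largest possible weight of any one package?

To make one package as large as possible, make the other 4 as small as possible.
The other 4 contribute at least 4 × 3 = 12, leaving at most 31 − 12 = 19.
Since 19 ≤ 20, this is achievable: one at 19 and 4 at 3.

19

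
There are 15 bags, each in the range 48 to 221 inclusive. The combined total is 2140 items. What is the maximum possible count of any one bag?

221

Maximizing one value means minimizing the remaining 14.
The other 14 contribute at least 14 × 48 = 672, leaving at most 2140 − 672 = 1468.
But each bag is capped at 221, so the maximum is 221.
Achievable: one at 221 and the other 14 totalling 1919, which fits since 14 × 48 ≤ 1919 ≤ 14 × 221.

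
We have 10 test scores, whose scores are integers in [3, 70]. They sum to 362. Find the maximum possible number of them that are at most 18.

Suppose k of them are at most 18. Those contribute at most 18 each and the rest at most 70 each.
So the total is at most 18k + 70(10 − k) = 700 − 52k. This must still be ≥ 362, so k ≤ 6.
k = 6 is achieved by 6 values at 18 and 4 at 70, total 388; lower one of the 70's by 26 (still > 18) to reach 362.

6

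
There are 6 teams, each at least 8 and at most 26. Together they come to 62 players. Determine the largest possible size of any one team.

22

Maximizing one value means minimizing the remaining 5.
The other 5 contribute at least 5 × 8 = 40, leaving at most 62 − 40 = 22.
Since 22 ≤ 26, this is achievable: one at 22 and 5 at 8.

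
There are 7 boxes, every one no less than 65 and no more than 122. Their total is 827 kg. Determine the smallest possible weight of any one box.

95

To make one box as small as possible, make the other 6 as large as possible.
The other 6 contribute at most 6 × 122 = 732, leaving at least 827 − 732 = 95.
Since 95 ≥ 65, this is achievable: one at 95 and 6 at 122.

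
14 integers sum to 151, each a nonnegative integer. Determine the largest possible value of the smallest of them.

10

If every one of the 14 were at least 11, the total would be at least 14 × 11 = 154 > 151.
Achievable: 3 of them at 10 and 11 at 11 total 151.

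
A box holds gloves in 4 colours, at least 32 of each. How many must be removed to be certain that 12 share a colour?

45

You could draw 11 of every colour without reaching 12 of any — 44 in all.
One more forces 12 of some colour, so 44 + 1 = 45.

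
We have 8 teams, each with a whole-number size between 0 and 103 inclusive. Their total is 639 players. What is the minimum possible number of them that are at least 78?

If only k of them are at least 78, the other 8 − k are at most 77, so the total is at most k·103 + (8 − k)·77.
This must reach 639, so k·103 + (8 − k)·77 ≥ 639, giving k ≥ 1.
Exactly 1 works: 1 value at 103 and 7 at 77 total 642; lower one of the high values by 3 (still ≥ 78) to hit 639.

1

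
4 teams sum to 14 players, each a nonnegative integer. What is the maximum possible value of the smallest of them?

3

If every one of the 4 were at least 4, the total would be at least 4 × 4 = 16 > 14.
Equality holds with 2 values of 3 and 2 values of 4.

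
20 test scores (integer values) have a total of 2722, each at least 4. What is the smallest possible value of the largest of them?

137

Some value must be at least ⌈2722/20⌉ = 137, since 20 × 136 = 2720 < 2722.
Equality holds with 2 values of 137 and 18 values of 136.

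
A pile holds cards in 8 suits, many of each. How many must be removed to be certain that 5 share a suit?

In the worst case you draw 4 of each of the 8 suits: 8 × 4 = 32.
One more forces 5 of some suit, so 32 + 1 = 33.

33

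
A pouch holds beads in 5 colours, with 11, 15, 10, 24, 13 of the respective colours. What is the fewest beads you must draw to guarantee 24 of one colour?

In the worst case you take as many as possible of each colour without reaching 24: 11 + 15 + 10 + 23 + 13 = 72.
The next one must give 24 of some colour, so 72 + 1 = 73.

73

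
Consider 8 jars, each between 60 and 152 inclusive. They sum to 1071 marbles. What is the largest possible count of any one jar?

To make one jar as large as possible, make the other 7 as small as possible.
The other 7 contribute at least 7 × 60 = 420, leaving at most 1071 − 420 = 651.
But each jar is capped at 152, so the maximum is 152.
Achievable: one at 152 and the other 7 totalling 919, which fits since 7 × 60 ≤ 919 ≤ 7 × 152.

152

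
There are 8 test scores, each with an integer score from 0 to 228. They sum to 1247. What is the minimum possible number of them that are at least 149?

If only k of them are at least 149, the other 8 − k are at most 148, so the total is at most k·228 + (8 − k)·148.
This must reach 1247, so k·228 + (8 − k)·148 ≥ 1247, giving k ≥ 1.
Exactly 1 works: 1 value at 228 and 7 at 148 total 1264; lower one of the high values by 17 (still ≥ 149) to hit 1247.

1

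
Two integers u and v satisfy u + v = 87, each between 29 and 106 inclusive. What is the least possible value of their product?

1682

Since u + v is fixed, pushing one of them to its bound minimizes the product.
At the endpoint u = 29, v = 87 − 29 = 58, so uv = 29 × 58 = 1682.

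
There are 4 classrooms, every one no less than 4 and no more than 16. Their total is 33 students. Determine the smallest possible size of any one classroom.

4

Minimizing one value means maximizing the remaining 3.
The other 3 can take up 3 × 16 = 48 ≥ 33 − 4, so one classroom can sit at its floor of 4.
Achievable: one at 4 and the other 3 totalling 29, which fits since 3 × 4 ≤ 29 ≤ 3 × 16.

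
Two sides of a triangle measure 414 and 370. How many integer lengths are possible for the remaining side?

739

The triangle inequality gives |414 − 370| < c < 414 + 370, i.e. 44 < c < 784.
So c can be any integer from 45 to 783: 739 values.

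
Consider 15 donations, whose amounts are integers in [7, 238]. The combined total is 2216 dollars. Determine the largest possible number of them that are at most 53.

7

Each value at 53 or below falls at least 238 − 53 = 185 short of the ceiling 238.
The ceiling total is 15 × 238 = 3570, and we need 2216, so at most ⌊(3570 − 2216)/185⌋ = 7 can be that low.
k = 7 is achieved by 7 values at 53 and 8 at 238, total 2275; lower one of the 238's by 59 (still > 53) to reach 2216.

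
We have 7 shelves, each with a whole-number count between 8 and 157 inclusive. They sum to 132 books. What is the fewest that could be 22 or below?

2

Let j be the number exceeding 22. Then the total is ≥ 23·j + 8·(7 − j) = 56 + 15j.
So 15j ≤ 76 and j ≤ 5; hence at least 7 − 5 = 2 are ≤ 22.
Exactly 2 works: 2 values at 8 and 5 at 23 total 131; raise one of the low values by 1 (still ≤ 22) to hit 132.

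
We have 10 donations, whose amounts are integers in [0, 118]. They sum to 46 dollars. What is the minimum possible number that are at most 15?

8

Each value above 15 is at least 16, contributing at least 16 − 0 = 16 above the floor 0.
The sum exceeds the floor total 0 by 46, so at most ⌊46/16⌋ = 2 exceed 15, and at least 8 are ≤ 15.
Exactly 8 works: 8 values at 0 and 2 at 16 total 32; raise one of the low values by 14 (still ≤ 15) to hit 46.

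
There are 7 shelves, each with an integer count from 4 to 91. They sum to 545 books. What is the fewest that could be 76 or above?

2

Suppose at most 7 − j of them reach 76; then j values are ≤ 75 and the rest ≤ 91.
The total is then ≤ 75·j + 91·(7 − j) = 637 − 16j. For this to be ≥ 545 we need j ≤ 5, so at least 7 − 5 = 2 must reach 76.
Exactly 2 works: 2 values at 91 and 5 at 75 total 557; lower one of the high values by 12 (still ≥ 76) to hit 545.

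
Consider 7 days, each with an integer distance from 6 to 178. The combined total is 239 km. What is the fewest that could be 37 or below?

1

Each value above 37 is at least 38, contributing at least 38 − 6 = 32 above the floor 6.
The sum exceeds the floor total 42 by 197, so at most ⌊197/32⌋ = 6 exceed 37, and at least 1 are ≤ 37.
Exactly 1 works: 1 value at 6 and 6 at 38 total 234; raise one of the low values by 5 (still ≤ 37) to hit 239.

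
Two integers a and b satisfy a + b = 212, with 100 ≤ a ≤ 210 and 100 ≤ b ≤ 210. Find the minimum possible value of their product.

11200

For a fixed sum, ab is smallest when a and b are as far apart as possible.
At the endpoint a = 100, b = 212 − 100 = 112, so ab = 100 × 112 = 11200.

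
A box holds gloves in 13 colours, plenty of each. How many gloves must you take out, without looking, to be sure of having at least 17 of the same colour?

In the worst case you draw 16 of each of the 13 colours: 13 × 16 = 208.
One more forces 17 of some colour, so 208 + 1 = 209.

209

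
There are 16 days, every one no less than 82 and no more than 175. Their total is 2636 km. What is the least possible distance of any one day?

Minimizing one value means maximizing the remaining 15.
The other 15 can take up 15 × 175 = 2625 ≥ 2636 − 82, so one day can sit at its floor of 82.
Achievable: one at 82 and the other 15 totalling 2554, which fits since 15 × 82 ≤ 2554 ≤ 15 × 175.

82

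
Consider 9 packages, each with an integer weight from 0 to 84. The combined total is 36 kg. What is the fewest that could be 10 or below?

Let j be the number exceeding 10. Then the total is ≥ 11·j + 0·(9 − j) = 0 + 11j.
So 11j ≤ 36 and j ≤ 3; hence at least 9 − 3 = 6 are ≤ 10.
Exactly 6 works: 6 values at 0 and 3 at 11 total 33; raise one of the low values by 3 (still ≤ 10) to hit 36.

6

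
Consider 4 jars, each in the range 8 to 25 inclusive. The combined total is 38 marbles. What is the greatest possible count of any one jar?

To make one jar as large as possible, make the other 3 as small as possible.
The other 3 contribute at least 3 × 8 = 24, leaving at most 38 − 24 = 14.
Since 14 ≤ 25, this is achievable: one at 14 and 3 at 8.

14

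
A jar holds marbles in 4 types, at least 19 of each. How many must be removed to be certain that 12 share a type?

45

You could draw 11 of every type without reaching 12 of any — 44 in all.
One more forces 12 of some type, so 44 + 1 = 45.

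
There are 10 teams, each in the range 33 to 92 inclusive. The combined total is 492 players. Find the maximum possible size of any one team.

Maximizing one value means minimizing the remaining 9.
The other 9 contribute at least 9 × 33 = 297, leaving at most 492 − 297 = 195.
But each team is capped at 92, so the maximum is 92.
Achievable: one at 92 and the other 9 totalling 400, which fits since 9 × 33 ≤ 400 ≤ 9 × 92.

92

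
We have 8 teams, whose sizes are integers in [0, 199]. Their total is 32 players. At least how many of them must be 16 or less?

7

Each value above 16 is at least 17, contributing at least 17 − 0 = 17 above the floor 0.
The sum exceeds the floor total 0 by 32, so at most ⌊32/17⌋ = 1 exceed 16, and at least 7 are ≤ 16.
Exactly 7 works: 7 values at 0 and 1 at 17 total 17; raise one of the low values by 15 (still ≤ 16) to hit 32.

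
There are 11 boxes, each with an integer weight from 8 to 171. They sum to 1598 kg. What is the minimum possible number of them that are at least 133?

4

Suppose at most 11 − j of them reach 133; then j values are ≤ 132 and the rest ≤ 171.
The total is then ≤ 132·j + 171·(11 − j) = 1881 − 39j. For this to be ≥ 1598 we need j ≤ 7, so at least 11 − 7 = 4 must reach 133.
Exactly 4 works: 4 values at 171 and 7 at 132 total 1608; lower one of the high values by 10 (still ≥ 133) to hit 1598.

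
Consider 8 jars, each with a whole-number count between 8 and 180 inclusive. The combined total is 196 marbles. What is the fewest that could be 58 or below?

6

If only k of them are at most 58, the other 8 − k are at least 59, so the total is at least (8 − k)·59 + k·8.
This is ≤ 196, so (8 − k)·59 + 8k ≤ 196, which gives k ≥ 6.
Exactly 6 works: 6 values at 8 and 2 at 59 total 166; raise one of the low values by 30 (still ≤ 58) to hit 196.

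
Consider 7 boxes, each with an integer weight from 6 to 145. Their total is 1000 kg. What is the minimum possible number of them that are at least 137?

6

Each value short of 137 is at most 136, costing at least 145 − 136 = 9 against the maximum total of 1015.
We can afford to lose at most 1015 − 1000 = 15, so at most ⌊15/9⌋ = 1 fall short, and at least 6 are ≥ 137.
Exactly 6 works: 6 values at 145 and 1 at 136 total 1006; lower one of the high values by 6 (still ≥ 137) to hit 1000.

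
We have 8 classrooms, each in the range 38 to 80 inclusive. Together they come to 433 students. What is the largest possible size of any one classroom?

To make one classroom as large as possible, make the other 7 as small as possible.
The other 7 contribute at least 7 × 38 = 266, leaving at most 433 − 266 = 167.
But each classroom is capped at 80, so the maximum is 80.
Achievable: one at 80 and the other 7 totalling 353, which fits since 7 × 38 ≤ 353 ≤ 7 × 80.

80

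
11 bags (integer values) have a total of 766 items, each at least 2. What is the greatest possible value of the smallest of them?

69

The average is 766/11 < 70, so some value is ≤ 69.
Equality holds with 4 values of 69 and 7 values of 70.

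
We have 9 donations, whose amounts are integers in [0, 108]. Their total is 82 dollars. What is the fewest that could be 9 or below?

Each value above 9 is at least 10, contributing at least 10 − 0 = 10 above the floor 0.
The sum exceeds the floor total 0 by 82, so at most ⌊82/10⌋ = 8 exceed 9, and at least 1 are ≤ 9.
Exactly 1 works: 1 value at 0 and 8 at 10 total 80; raise one of the low values by 2 (still ≤ 9) to hit 82.

1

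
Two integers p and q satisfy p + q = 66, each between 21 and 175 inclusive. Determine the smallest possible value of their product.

945

pq = p(66 − p) is concave in p, so over [21, 45] it is minimized at an endpoint.
At the endpoint p = 21, q = 66 − 21 = 45, so pq = 21 × 45 = 945.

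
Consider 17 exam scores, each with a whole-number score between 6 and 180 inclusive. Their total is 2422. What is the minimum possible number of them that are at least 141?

2

Suppose at most 17 − j of them reach 141; then j values are ≤ 140 and the rest ≤ 180.
The total is then ≤ 140·j + 180·(17 − j) = 3060 − 40j. For this to be ≥ 2422 we need j ≤ 15, so at least 17 − 15 = 2 must reach 141.
Exactly 2 works: 2 values at 180 and 15 at 140 total 2460; lower one of the high values by 38 (still ≥ 141) to hit 2422.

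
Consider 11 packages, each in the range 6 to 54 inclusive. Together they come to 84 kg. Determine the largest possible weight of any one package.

24

To make one package as large as possible, make the other 10 as small as possible.
The other 10 contribute at least 10 × 6 = 60, leaving at most 84 − 60 = 24.
Since 24 ≤ 54, this is achievable: one at 24 and 10 at 6.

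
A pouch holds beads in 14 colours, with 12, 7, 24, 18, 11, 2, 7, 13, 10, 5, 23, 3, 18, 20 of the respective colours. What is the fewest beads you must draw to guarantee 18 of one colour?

156

In the worst case you take as many as possible of each colour without reaching 18: 12 + 7 + 17 + 17 + 11 + 2 + 7 + 13 + 10 + 5 + 17 + 3 + 17 + 17 = 155.
The next one must give 18 of some colour, so 155 + 1 = 156.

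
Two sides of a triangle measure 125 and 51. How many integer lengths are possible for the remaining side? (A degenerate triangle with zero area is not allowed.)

The triangle inequality gives |125 − 51| < c < 125 + 51, i.e. 74 < c < 176.
So c can be any integer from 75 to 175: 101 values.

101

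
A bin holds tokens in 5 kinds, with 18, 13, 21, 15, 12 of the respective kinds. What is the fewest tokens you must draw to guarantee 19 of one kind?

77

In the worst case you take as many as possible of each kind without reaching 19: 18 + 13 + 18 + 15 + 12 = 76.
The next one must give 19 of some kind, so 76 + 1 = 77.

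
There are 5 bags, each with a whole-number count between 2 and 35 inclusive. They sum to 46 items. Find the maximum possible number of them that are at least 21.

1

Suppose k of them are at least 21. Those contribute at least 21 each and the other 5 − k at least 2 each.
So the total is at least 21k + 2(5 − k) = 10 + 19k. This must be ≤ 46, giving k ≤ 1.
k = 1 is achieved by 1 value at 21 and 4 at 2, total 29; add 17 to one value (staying below 21) to reach 46.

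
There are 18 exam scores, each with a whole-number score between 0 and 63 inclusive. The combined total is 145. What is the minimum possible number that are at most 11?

6

If only k of them are at most 11, the other 18 − k are at least 12, so the total is at least (18 − k)·12 + k·0.
This is ≤ 145, so (18 − k)·12 + 0k ≤ 145, which gives k ≥ 6.
Exactly 6 works: 6 values at 0 and 12 at 12 total 144; raise one of the low values by 1 (still ≤ 11) to hit 145.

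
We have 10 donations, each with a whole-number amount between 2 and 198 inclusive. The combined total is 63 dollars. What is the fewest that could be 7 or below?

Let j be the number exceeding 7. Then the total is ≥ 8·j + 2·(10 − j) = 20 + 6j.
So 6j ≤ 43 and j ≤ 7; hence at least 10 − 7 = 3 are ≤ 7.
Exactly 3 works: 3 values at 2 and 7 at 8 total 62; raise one of the low values by 1 (still ≤ 7) to hit 63.

3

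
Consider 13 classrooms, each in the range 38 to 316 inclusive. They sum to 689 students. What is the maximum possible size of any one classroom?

To make one classroom as large as possible, make the other 12 as small as possible.
The other 12 contribute at least 12 × 38 = 456, leaving at most 689 − 456 = 233.
Since 233 ≤ 316, this is achievable: one at 233 and 12 at 38.

233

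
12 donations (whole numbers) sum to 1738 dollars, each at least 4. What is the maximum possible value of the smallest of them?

The average is 1738/12 < 145, so some value is ≤ 144.
Taking 2 copies of 144 and 10 copies of 145 gives exactly 1738, so 144 is attained.

144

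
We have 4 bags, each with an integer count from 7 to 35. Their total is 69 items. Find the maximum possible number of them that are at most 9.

2

Suppose k of them are at most 9. Those contribute at most 9 each and the rest at most 35 each.
So the total is at most 9k + 35(4 − k) = 140 − 26k. This must still be ≥ 69, so k ≤ 2.
k = 2 is achieved by 2 values at 9 and 2 at 35, total 88; lower one of the 35's by 19 (still > 9) to reach 69.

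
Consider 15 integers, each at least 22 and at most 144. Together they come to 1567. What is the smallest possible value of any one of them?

22

To make one integer as small as possible, make the other 14 as large as possible.
The other 14 can take up 14 × 144 = 2016 ≥ 1567 − 22, so one integer can sit at its floor of 22.
Achievable: one at 22 and the other 14 totalling 1545, which fits since 14 × 22 ≤ 1545 ≤ 14 × 144.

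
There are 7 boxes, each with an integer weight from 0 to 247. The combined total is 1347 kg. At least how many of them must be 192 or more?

1

Each value short of 192 is at most 191, costing at least 247 − 191 = 56 against the maximum total of 1729.
We can afford to lose at most 1729 − 1347 = 382, so at most ⌊382/56⌋ = 6 fall short, and at least 1 are ≥ 192.
Exactly 1 works: 1 value at 247 and 6 at 191 total 1393; lower one of the high values by 46 (still ≥ 192) to hit 1347.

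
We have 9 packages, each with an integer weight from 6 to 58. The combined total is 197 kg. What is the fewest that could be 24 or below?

If only k of them are at most 24, the other 9 − k are at least 25, so the total is at least (9 − k)·25 + k·6.
This is ≤ 197, so (9 − k)·25 + 6k ≤ 197, which gives k ≥ 2.
Exactly 2 works: 2 values at 6 and 7 at 25 total 187; raise one of the low values by 10 (still ≤ 24) to hit 197.

2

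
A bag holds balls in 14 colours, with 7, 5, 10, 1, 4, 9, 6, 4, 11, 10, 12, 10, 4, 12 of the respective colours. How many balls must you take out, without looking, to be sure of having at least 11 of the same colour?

In the worst case you take as many as possible of each colour without reaching 11: 7 + 5 + 10 + 1 + 4 + 9 + 6 + 4 + 10 + 10 + 10 + 10 + 4 + 10 = 100.
The next one must give 11 of some colour, so 100 + 1 = 101.

101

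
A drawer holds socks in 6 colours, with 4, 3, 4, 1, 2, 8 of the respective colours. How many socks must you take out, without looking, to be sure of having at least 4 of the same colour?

16

In the worst case you take as many as possible of each colour without reaching 4: 3 + 3 + 3 + 1 + 2 + 3 = 15.
The next one must give 4 of some colour, so 15 + 1 = 16.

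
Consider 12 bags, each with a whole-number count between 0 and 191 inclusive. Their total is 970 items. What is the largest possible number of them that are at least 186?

If k of the values are ≥ 186, the total is ≥ 186k + 0(12 − k).
Setting 186k + 0(12 − k) ≤ 970 gives 186k ≤ 970, so k ≤ 5.
k = 5 is achieved by 5 values at 186 and 7 at 0, total 930; add 40 to one value (staying below 186) to reach 970.

5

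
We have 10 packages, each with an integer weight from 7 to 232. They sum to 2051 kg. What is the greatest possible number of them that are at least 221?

9

If k of the values are ≥ 221, the total is ≥ 221k + 7(10 − k).
Setting 221k + 7(10 − k) ≤ 2051 gives 214k ≤ 1981, so k ≤ 9.
k = 9 is achieved by 9 values at 221 and 1 at 7, total 1996; add 55 to one value (staying below 221) to reach 2051.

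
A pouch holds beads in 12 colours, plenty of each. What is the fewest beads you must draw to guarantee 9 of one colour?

You could draw 8 of every colour without reaching 9 of any — 96 in all.
One more forces 9 of some colour, so 96 + 1 = 97.

97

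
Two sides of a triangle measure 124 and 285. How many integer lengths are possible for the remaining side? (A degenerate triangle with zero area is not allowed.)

247

The triangle inequality gives |124 − 285| < c < 124 + 285, i.e. 161 < c < 409.
So c can be any integer from 162 to 408: 247 values.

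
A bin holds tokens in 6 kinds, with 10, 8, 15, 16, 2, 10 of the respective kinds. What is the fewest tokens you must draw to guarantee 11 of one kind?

In the worst case you take as many as possible of each kind without reaching 11: 10 + 8 + 10 + 10 + 2 + 10 = 50.
The next one must give 11 of some kind, so 50 + 1 = 51.

51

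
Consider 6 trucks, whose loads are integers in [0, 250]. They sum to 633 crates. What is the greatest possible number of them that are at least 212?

If k of the values are ≥ 212, the total is ≥ 212k + 0(6 − k).
Setting 212k + 0(6 − k) ≤ 633 gives 212k ≤ 633, so k ≤ 2.
k = 2 is achieved by 2 values at 212 and 4 at 0, total 424; add 209 to one value (staying below 212) to reach 633.

2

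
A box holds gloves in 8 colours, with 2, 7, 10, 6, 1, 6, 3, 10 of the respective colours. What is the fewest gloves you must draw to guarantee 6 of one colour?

32

In the worst case you take as many as possible of each colour without reaching 6: 2 + 5 + 5 + 5 + 1 + 5 + 3 + 5 = 31.
The next one must give 6 of some colour, so 31 + 1 = 32.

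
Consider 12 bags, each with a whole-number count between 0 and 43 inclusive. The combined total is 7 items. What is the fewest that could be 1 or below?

Each value above 1 is at least 2, contributing at least 2 − 0 = 2 above the floor 0.
The sum exceeds the floor total 0 by 7, so at most ⌊7/2⌋ = 3 exceed 1, and at least 9 are ≤ 1.
Exactly 9 works: 9 values at 0 and 3 at 2 total 6; raise one of the low values by 1 (still ≤ 1) to hit 7.

9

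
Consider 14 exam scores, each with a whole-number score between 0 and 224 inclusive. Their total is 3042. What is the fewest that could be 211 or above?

8

Suppose at most 14 − j of them reach 211; then j values are ≤ 210 and the rest ≤ 224.
The total is then ≤ 210·j + 224·(14 − j) = 3136 − 14j. For this to be ≥ 3042 we need j ≤ 6, so at least 14 − 6 = 8 must reach 211.
Exactly 8 works: 8 values at 224 and 6 at 210 total 3052; lower one of the high values by 10 (still ≥ 211) to hit 3042.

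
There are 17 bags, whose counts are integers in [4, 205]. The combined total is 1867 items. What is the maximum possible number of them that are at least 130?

With k values at 130 or above and the rest at least 4, the sum is at least 68 + 126k.
Since the sum is 1867, we need 126k ≤ 1799, i.e. k ≤ 14.
k = 14 is achieved by 14 values at 130 and 3 at 4, total 1832; add 35 to one value (staying below 130) to reach 1867.

14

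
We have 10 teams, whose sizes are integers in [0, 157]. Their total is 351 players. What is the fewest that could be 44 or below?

3

If only k of them are at most 44, the other 10 − k are at least 45, so the total is at least (10 − k)·45 + k·0.
This is ≤ 351, so (10 − k)·45 + 0k ≤ 351, which gives k ≥ 3.
Exactly 3 works: 3 values at 0 and 7 at 45 total 315; raise one of the low values by 36 (still ≤ 44) to hit 351.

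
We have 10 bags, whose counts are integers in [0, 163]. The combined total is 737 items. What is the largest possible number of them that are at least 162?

If k of the values are ≥ 162, the total is ≥ 162k + 0(10 − k).
Setting 162k + 0(10 − k) ≤ 737 gives 162k ≤ 737, so k ≤ 4.
k = 4 is achieved by 4 values at 162 and 6 at 0, total 648; add 89 to one value (staying below 162) to reach 737.

4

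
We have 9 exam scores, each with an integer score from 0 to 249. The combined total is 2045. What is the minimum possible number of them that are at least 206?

If only k of them are at least 206, the other 9 − k are at most 205, so the total is at most k·249 + (9 − k)·205.
This must reach 2045, so k·249 + (9 − k)·205 ≥ 2045, giving k ≥ 5.
Exactly 5 works: 5 values at 249 and 4 at 205 total 2065; lower one of the high values by 20 (still ≥ 206) to hit 2045.

5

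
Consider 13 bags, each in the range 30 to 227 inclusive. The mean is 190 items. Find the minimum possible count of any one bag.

30

To make one bag as small as possible, make the other 12 as large as possible.
The total is 13 × 190 = 2470.
The other 12 can take up 12 × 227 = 2724 ≥ 2470 − 30, so one bag can sit at its floor of 30.
Achievable: one at 30 and the other 12 totalling 2440, which fits since 12 × 30 ≤ 2440 ≤ 12 × 227.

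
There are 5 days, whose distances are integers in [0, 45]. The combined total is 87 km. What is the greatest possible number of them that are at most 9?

Suppose k of them are at most 9. Those contribute at most 9 each and the rest at most 45 each.
So the total is at most 9k + 45(5 − k) = 225 − 36k. This must still be ≥ 87, so k ≤ 3.
k = 3 is achieved by 3 values at 9 and 2 at 45, total 117; lower one of the 45's by 30 (still > 9) to reach 87.

3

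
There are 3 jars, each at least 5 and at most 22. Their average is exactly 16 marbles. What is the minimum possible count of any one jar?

5

To make one jar as small as possible, make the other 2 as large as possible.
The total is 3 × 16 = 48.
The other 2 can take up 2 × 22 = 44 ≥ 48 − 5, so one jar can sit at its floor of 5.
Achievable: one at 5 and the other 2 totalling 43, which fits since 2 × 5 ≤ 43 ≤ 2 × 22.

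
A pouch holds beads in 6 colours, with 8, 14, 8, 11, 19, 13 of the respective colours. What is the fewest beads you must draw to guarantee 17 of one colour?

In the worst case you take as many as possible of each colour without reaching 17: 8 + 14 + 8 + 11 + 16 + 13 = 70.
The next one must give 17 of some colour, so 70 + 1 = 71.

71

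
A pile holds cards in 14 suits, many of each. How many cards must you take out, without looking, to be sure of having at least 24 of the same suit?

In the worst case you draw 23 of each of the 14 suits: 14 × 23 = 322.
One more forces 24 of some suit, so 322 + 1 = 323.

323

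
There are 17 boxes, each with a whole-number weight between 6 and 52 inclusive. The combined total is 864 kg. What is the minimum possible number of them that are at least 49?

Each value short of 49 is at most 48, costing at least 52 − 48 = 4 against the maximum total of 884.
We can afford to lose at most 884 − 864 = 20, so at most ⌊20/4⌋ = 5 fall short, and at least 12 are ≥ 49.
Exactly 12 works: 12 values at 52 and 5 at 48 total 864.

12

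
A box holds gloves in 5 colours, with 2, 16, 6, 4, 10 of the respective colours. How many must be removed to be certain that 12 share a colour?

34

In the worst case you take as many as possible of each colour without reaching 12: 2 + 11 + 6 + 4 + 10 = 33.
The next one must give 12 of some colour, so 33 + 1 = 34.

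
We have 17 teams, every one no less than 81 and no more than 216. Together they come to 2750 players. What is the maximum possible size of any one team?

Maximizing one value means minimizing the remaining 16.
The other 16 contribute at least 16 × 81 = 1296, leaving at most 2750 − 1296 = 1454.
But each team is capped at 216, so the maximum is 216.
Achievable: one at 216 and the other 16 totalling 2534, which fits since 16 × 81 ≤ 2534 ≤ 16 × 216.

216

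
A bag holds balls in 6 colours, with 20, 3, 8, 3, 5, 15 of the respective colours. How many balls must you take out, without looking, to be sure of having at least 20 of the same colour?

54

In the worst case you take as many as possible of each colour without reaching 20: 19 + 3 + 8 + 3 + 5 + 15 = 53.
The next one must give 20 of some colour, so 53 + 1 = 54.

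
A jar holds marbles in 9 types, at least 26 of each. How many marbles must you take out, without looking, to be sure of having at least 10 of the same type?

82

You could draw 9 of every type without reaching 10 of any — 81 in all.
One more forces 10 of some type, so 81 + 1 = 82.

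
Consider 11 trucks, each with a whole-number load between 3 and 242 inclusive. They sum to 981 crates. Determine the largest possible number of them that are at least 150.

If k of the values are ≥ 150, the total is ≥ 150k + 3(11 − k).
Setting 150k + 3(11 − k) ≤ 981 gives 147k ≤ 948, so k ≤ 6.
k = 6 is achieved by 6 values at 150 and 5 at 3, total 915; add 66 to one value (staying below 150) to reach 981.

6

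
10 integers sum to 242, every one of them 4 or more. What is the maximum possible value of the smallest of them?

If every one of the 10 were at least 25, the total would be at least 10 × 25 = 250 > 242.
Equality holds with 8 values of 24 and 2 values of 25.

24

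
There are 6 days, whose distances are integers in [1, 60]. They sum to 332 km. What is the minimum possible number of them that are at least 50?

4

If only k of them are at least 50, the other 6 − k are at most 49, so the total is at most k·60 + (6 − k)·49.
This must reach 332, so k·60 + (6 − k)·49 ≥ 332, giving k ≥ 4.
Exactly 4 works: 4 values at 60 and 2 at 49 total 338; lower one of the high values by 6 (still ≥ 50) to hit 332.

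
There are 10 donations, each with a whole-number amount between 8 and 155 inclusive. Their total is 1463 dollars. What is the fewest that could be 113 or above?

8

Each value short of 113 is at most 112, costing at least 155 − 112 = 43 against the maximum total of 1550.
We can afford to lose at most 1550 − 1463 = 87, so at most ⌊87/43⌋ = 2 fall short, and at least 8 are ≥ 113.
Exactly 8 works: 8 values at 155 and 2 at 112 total 1464; lower one of the high values by 1 (still ≥ 113) to hit 1463.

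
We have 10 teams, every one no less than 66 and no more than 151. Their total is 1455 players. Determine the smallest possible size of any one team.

96

To make one team as small as possible, make the other 9 as large as possible.
The other 9 contribute at most 9 × 151 = 1359, leaving at least 1455 − 1359 = 96.
Since 96 ≥ 66, this is achievable: one at 96 and 9 at 151.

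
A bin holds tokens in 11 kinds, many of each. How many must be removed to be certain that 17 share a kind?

177

In the worst case you draw 16 of each of the 11 kinds: 11 × 16 = 176.
One more forces 17 of some kind, so 176 + 1 = 177.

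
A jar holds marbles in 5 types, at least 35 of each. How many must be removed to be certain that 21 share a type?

You could draw 20 of every type without reaching 21 of any — 100 in all.
One more forces 21 of some type, so 100 + 1 = 101.

101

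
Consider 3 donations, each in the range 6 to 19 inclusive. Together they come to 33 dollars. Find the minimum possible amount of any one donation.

Minimizing one value means maximizing the remaining 2.
The other 2 can take up 2 × 19 = 38 ≥ 33 − 6, so one donation can sit at its floor of 6.
Achievable: one at 6 and the other 2 totalling 27, which fits since 2 × 6 ≤ 27 ≤ 2 × 19.

6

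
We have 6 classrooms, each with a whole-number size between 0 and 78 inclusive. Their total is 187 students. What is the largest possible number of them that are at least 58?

Suppose k of them are at least 58. Those contribute at least 58 each and the other 6 − k at least 0 each.
So the total is at least 58k + 0(6 − k) = 0 + 58k. This must be ≤ 187, giving k ≤ 3.
k = 3 is achieved by 3 values at 58 and 3 at 0, total 174; add 13 to one value (staying below 58) to reach 187.

3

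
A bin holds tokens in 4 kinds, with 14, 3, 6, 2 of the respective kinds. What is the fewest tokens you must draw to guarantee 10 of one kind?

21

In the worst case you take as many as possible of each kind without reaching 10: 9 + 3 + 6 + 2 = 20.
The next one must give 10 of some kind, so 20 + 1 = 21.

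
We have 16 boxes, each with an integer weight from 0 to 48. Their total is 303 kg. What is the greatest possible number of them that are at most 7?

Each value at 7 or below falls at least 48 − 7 = 41 short of the ceiling 48.
The ceiling total is 16 × 48 = 768, and we need 303, so at most ⌊(768 − 303)/41⌋ = 11 can be that low.
k = 11 is achieved by 11 values at 7 and 5 at 48, total 317; lower one of the 48's by 14 (still > 7) to reach 303.

11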